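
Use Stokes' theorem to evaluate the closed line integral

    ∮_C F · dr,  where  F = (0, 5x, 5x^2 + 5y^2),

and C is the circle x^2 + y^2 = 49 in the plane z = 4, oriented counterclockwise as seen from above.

Let S be the flat disk x^2 + y^2 ≤ 49 in the plane z = 4, with upward unit normal n̂ = ẑ. By Stokes' theorem,

    ∮_C F · dr = ∬_S (∇ × F) · n̂ dS = ∬_D (curl F)_z dA,

where D is the disk x^2 + y^2 ≤ 49.

Compute the curl of F = (0, 5x, 5x^2 + 5y^2):
    (∇ × F)_x = ∂F_z/∂y - ∂F_y/∂z = 10y,
    (∇ × F)_y = ∂F_x/∂z - ∂F_z/∂x = -10x,
    (∇ × F)_z = ∂F_y/∂x - ∂F_x/∂y = 5.

On z = 4, (curl F)_z = 5.

Convert to polar (x = r cos θ, y = r sin θ, dA = r dr dθ); the integrand becomes 5, so

    ∬_D (curl F)_z dA = ∫_0^{2π} ∫_0^{7} (5) · r dr dθ.

Inner (r from 0 to 7): 245/2.
Outer (θ from 0 to 2π): 245π.

Therefore ∮_C F · dr = 245π.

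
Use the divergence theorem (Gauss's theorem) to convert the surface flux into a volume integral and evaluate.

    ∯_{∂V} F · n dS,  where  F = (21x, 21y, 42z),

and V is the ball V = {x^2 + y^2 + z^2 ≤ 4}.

By the divergence theorem,

    ∯_{∂V} F · n dS = ∭_V (∇ · F) dV.

Compute the divergence:
    ∇ · F = ∂F_x/∂x + ∂F_y/∂y + ∂F_z/∂z = 21 + 21 + 42 = 84.

In spherical coordinates, x = ρ sin(φ) cos(θ), y = ρ sin(φ) sin(θ), z = ρ cos(φ), dV = ρ^2 sin(φ) dρ dφ dθ, with 0 ≤ ρ ≤ 2, 0 ≤ φ ≤ π, 0 ≤ θ ≤ 2π.

The integrand, after substitution and multiplying by the volume element, becomes (84) · ρ^2 sin(φ), so

    ∭_V (∇·F) dV = ∫_0^{2π} ∫_0^{π} ∫_0^{2} (84) · ρ^2 sin(φ) dρ dφ dθ.

Inner (ρ from 0 to 2): 224sin(φ).
Middle (φ from 0 to π): 448.
Outer (θ from 0 to 2π): 896π.

Therefore ∯_{∂V} F · n dS = 896π.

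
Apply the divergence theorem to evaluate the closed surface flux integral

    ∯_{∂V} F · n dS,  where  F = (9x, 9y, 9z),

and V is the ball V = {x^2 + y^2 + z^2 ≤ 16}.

By the divergence theorem,

    ∯_{∂V} F · n dS = ∭_V (∇ · F) dV.

Compute the divergence:
    ∇ · F = ∂F_x/∂x + ∂F_y/∂y + ∂F_z/∂z = 9 + 9 + 9 = 27.

In spherical coordinates, x = ρ sin(φ) cos(θ), y = ρ sin(φ) sin(θ), z = ρ cos(φ), dV = ρ^2 sin(φ) dρ dφ dθ, with 0 ≤ ρ ≤ 4, 0 ≤ φ ≤ π, 0 ≤ θ ≤ 2π.

The integrand, after substitution and multiplying by the volume element, becomes (27) · ρ^2 sin(φ), so

    ∭_V (∇·F) dV = ∫_0^{2π} ∫_0^{π} ∫_0^{4} (27) · ρ^2 sin(φ) dρ dφ dθ.

Inner (ρ from 0 to 4): 576sin(φ).
Middle (φ from 0 to π): 1152.
Outer (θ from 0 to 2π): 2304π.

Therefore ∯_{∂V} F · n dS = 2304π.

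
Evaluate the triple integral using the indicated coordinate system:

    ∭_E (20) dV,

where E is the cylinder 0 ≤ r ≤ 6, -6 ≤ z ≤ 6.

In cylindrical coordinates, x = r cos(θ), y = r sin(θ), z = z, and dV = r dr dθ dz.

The integrand becomes 20, so

    ∭_E (20) dV = ∫_{0}^{2π} ∫_{0}^{6} ∫_{-6}^{6} (20) · r dz dr dθ.

Inner (z): 240r.
Middle (r from 0 to 6): 4320.
Outer (θ): 8640π.

Therefore the triple integral equals 8640π.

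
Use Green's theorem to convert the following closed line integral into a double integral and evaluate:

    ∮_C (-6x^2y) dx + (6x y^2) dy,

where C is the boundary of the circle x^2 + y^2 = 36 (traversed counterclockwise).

Green's theorem converts the closed line integral into a double integral over the enclosed region D:

    ∮_C P dx + Q dy = ∬_D (∂Q/∂x - ∂P/∂y) dA.

Here P = -6x^2y, Q = 6x y^2, so

    ∂Q/∂x = 6y^2,    ∂P/∂y = -6x^2,
    ∂Q/∂x - ∂P/∂y = 6x^2 + 6y^2.

D is the region x^2 + y^2 ≤ 36. Evaluating the double integral:

In polar coordinates (x = r cos θ, y = r sin θ, dA = r dr dθ) the integrand becomes 6r^2, so

    ∬_D (6x^2 + 6y^2) dA = ∫_0^{2π} ∫_0^{6} (6r^2) · r dr dθ.

Inner (r from 0 to 6): 1944.
Outer (θ from 0 to 2π): 3888π.

Therefore ∮_C P dx + Q dy = 3888π.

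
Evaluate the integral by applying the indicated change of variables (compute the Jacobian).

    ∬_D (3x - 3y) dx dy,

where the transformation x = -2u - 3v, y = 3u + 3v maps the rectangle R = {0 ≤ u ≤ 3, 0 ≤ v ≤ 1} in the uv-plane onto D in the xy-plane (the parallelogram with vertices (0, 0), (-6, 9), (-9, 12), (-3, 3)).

Compute the Jacobian determinant of (x, y) with respect to (u, v):

    ∂(x,y)/∂(u,v) = | -2  -3 | = (-2)(3) - (-3)(3) = 3.
                   | 3  3 |

Its absolute value is |J| = 3 (the area scaling factor).

Substituting x = -2u - 3v, y = 3u + 3v into the integrand,

    3x - 3y → -15u - 18v,

so the integral becomes

    ∬_R (-15u - 18v) · |J| du dv = ∫_0^3 ∫_0^1 (-45u - 54v) dv du.

Inner (v): -45u - 27.
Outer (u): -567/2.

Therefore ∬_D (3x - 3y) dx dy = -567/2.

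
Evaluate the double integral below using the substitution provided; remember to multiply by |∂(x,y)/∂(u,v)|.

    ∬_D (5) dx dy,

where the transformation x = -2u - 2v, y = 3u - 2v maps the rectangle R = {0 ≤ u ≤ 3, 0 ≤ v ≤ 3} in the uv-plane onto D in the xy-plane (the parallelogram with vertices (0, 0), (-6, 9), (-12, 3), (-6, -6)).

Compute the Jacobian determinant of (x, y) with respect to (u, v):

    ∂(x,y)/∂(u,v) = | -2  -2 | = (-2)(-2) - (-2)(3) = 10.
                   | 3  -2 |

Its absolute value is |J| = 10 (the area scaling factor).

Substituting x = -2u - 2v, y = 3u - 2v into the integrand,

    5 → 5,

so the integral becomes

    ∬_R (5) · |J| du dv = ∫_0^3 ∫_0^3 (50) dv du.

Inner (v): 150.
Outer (u): 450.

Therefore ∬_D (5) dx dy = 450.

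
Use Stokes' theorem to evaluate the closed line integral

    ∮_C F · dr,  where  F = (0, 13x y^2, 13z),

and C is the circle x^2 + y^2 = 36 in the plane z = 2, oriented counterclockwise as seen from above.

Let S be the flat disk x^2 + y^2 ≤ 36 in the plane z = 2, with upward unit normal n̂ = ẑ. By Stokes' theorem,

    ∮_C F · dr = ∬_S (∇ × F) · n̂ dS = ∬_D (curl F)_z dA,

where D is the disk x^2 + y^2 ≤ 36.

Compute the curl of F = (0, 13x y^2, 13z):
    (∇ × F)_x = ∂F_z/∂y - ∂F_y/∂z = 0,
    (∇ × F)_y = ∂F_x/∂z - ∂F_z/∂x = 0,
    (∇ × F)_z = ∂F_y/∂x - ∂F_x/∂y = 13y^2.

On z = 2, (curl F)_z = 13y^2.

Convert to polar (x = r cos θ, y = r sin θ, dA = r dr dθ); the integrand becomes 13r^2sin(θ)^2, so

    ∬_D (curl F)_z dA = ∫_0^{2π} ∫_0^{6} (13r^2sin(θ)^2) · r dr dθ.

Inner (r from 0 to 6): 4212sin(θ)^2.
Outer (θ from 0 to 2π): 4212π.

Therefore ∮_C F · dr = 4212π.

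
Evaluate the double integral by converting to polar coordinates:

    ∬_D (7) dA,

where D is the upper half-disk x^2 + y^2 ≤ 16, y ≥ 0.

The region D is 0 ≤ r ≤ 4, 0 ≤ θ ≤ π in polar coordinates, where x = r cos(θ), y = r sin(θ), and dA = r dr dθ.

Under the substitution, the integrand becomes 7, so

    ∬_D (7) dA = ∫_{0}^{π} ∫_{0}^{4} (7) · r dr dθ.

Inner integral (in r): ∫_{0}^{4} (7) · r dr = 56.

Outer integral (in θ): ∫_{0}^{π} (56) dθ = 56π.

Therefore ∬_D (7) dA = 56π.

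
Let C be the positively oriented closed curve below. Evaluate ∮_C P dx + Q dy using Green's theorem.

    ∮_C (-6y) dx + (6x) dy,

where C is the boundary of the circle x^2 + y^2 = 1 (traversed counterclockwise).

Green's theorem converts the closed line integral into a double integral over the enclosed region D:

    ∮_C P dx + Q dy = ∬_D (∂Q/∂x - ∂P/∂y) dA.

Here P = -6y, Q = 6x, so

    ∂Q/∂x = 6,    ∂P/∂y = -6,
    ∂Q/∂x - ∂P/∂y = 12.

D is the region x^2 + y^2 ≤ 1. Evaluating the double integral:

In polar coordinates (x = r cos θ, y = r sin θ, dA = r dr dθ) the integrand becomes 12, so

    ∬_D (12) dA = ∫_0^{2π} ∫_0^{1} (12) · r dr dθ.

Inner (r from 0 to 1): 6.
Outer (θ from 0 to 2π): 12π.

Therefore ∮_C P dx + Q dy = 12π.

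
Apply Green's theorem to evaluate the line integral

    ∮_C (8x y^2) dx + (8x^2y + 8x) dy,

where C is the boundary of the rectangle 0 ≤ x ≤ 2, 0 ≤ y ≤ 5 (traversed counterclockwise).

Green's theorem converts the closed line integral into a double integral over the enclosed region D:

    ∮_C P dx + Q dy = ∬_D (∂Q/∂x - ∂P/∂y) dA.

Here P = 8x y^2, Q = 8x^2y + 8x, so

    ∂Q/∂x = 16x y + 8,    ∂P/∂y = 16x y,
    ∂Q/∂x - ∂P/∂y = 8.

D is the region 0 ≤ x ≤ 2, 0 ≤ y ≤ 5. Evaluating the double integral:

    ∬_D (8) dA = ∫_0^{2} ∫_0^{5} (8) dy dx.

Inner (y from 0 to 5): 40.
Outer (x from 0 to 2): 80.

Therefore ∮_C P dx + Q dy = 80.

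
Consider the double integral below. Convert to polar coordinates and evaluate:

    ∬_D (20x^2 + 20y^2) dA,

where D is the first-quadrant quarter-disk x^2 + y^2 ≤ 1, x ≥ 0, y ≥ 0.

The region D is 0 ≤ r ≤ 1, 0 ≤ θ ≤ π/2 in polar coordinates, where x = r cos(θ), y = r sin(θ), and dA = r dr dθ.

Under the substitution, the integrand becomes 20r^2, so

    ∬_D (20x^2 + 20y^2) dA = ∫_{0}^{π/2} ∫_{0}^{1} (20r^2) · r dr dθ.

Inner integral (in r): ∫_{0}^{1} (20r^2) · r dr = 5.

Outer integral (in θ): ∫_{0}^{π/2} (5) dθ = 5π/2.

Therefore ∬_D (20x^2 + 20y^2) dA = 5π/2.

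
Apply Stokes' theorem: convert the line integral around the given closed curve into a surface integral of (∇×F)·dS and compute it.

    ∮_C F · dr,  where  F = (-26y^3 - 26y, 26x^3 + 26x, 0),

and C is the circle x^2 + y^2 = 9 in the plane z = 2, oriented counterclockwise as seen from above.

Let S be the flat disk x^2 + y^2 ≤ 9 in the plane z = 2, with upward unit normal n̂ = ẑ. By Stokes' theorem,

    ∮_C F · dr = ∬_S (∇ × F) · n̂ dS = ∬_D (curl F)_z dA,

where D is the disk x^2 + y^2 ≤ 9.

Compute the curl of F = (-26y^3 - 26y, 26x^3 + 26x, 0):
    (∇ × F)_x = ∂F_z/∂y - ∂F_y/∂z = 0,
    (∇ × F)_y = ∂F_x/∂z - ∂F_z/∂x = 0,
    (∇ × F)_z = ∂F_y/∂x - ∂F_x/∂y = 78x^2 + 78y^2 + 52.

On z = 2, (curl F)_z = 78x^2 + 78y^2 + 52.

Convert to polar (x = r cos θ, y = r sin θ, dA = r dr dθ); the integrand becomes 78r^2 + 52, so

    ∬_D (curl F)_z dA = ∫_0^{2π} ∫_0^{3} (78r^2 + 52) · r dr dθ.

Inner (r from 0 to 3): 3627/2.
Outer (θ from 0 to 2π): 3627π.

Therefore ∮_C F · dr = 3627π.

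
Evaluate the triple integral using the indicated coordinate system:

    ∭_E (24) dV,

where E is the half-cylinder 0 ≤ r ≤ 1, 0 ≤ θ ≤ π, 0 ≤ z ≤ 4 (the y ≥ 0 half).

In cylindrical coordinates, x = r cos(θ), y = r sin(θ), z = z, and dV = r dr dθ dz.

The integrand becomes 24, so

    ∭_E (24) dV = ∫_{0}^{π} ∫_{0}^{1} ∫_{0}^{4} (24) · r dz dr dθ.

Inner (z): 96r.
Middle (r from 0 to 1): 48.
Outer (θ): 48π.

Therefore the triple integral equals 48π.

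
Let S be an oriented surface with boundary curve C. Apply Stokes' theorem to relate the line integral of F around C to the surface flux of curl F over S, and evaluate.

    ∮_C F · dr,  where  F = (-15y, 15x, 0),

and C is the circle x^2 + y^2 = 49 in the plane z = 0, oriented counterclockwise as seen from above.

Let S be the flat disk x^2 + y^2 ≤ 49 in the plane z = 0, with upward unit normal n̂ = ẑ. By Stokes' theorem,

    ∮_C F · dr = ∬_S (∇ × F) · n̂ dS = ∬_D (curl F)_z dA,

where D is the disk x^2 + y^2 ≤ 49.

Compute the curl of F = (-15y, 15x, 0):
    (∇ × F)_x = ∂F_z/∂y - ∂F_y/∂z = 0,
    (∇ × F)_y = ∂F_x/∂z - ∂F_z/∂x = 0,
    (∇ × F)_z = ∂F_y/∂x - ∂F_x/∂y = 30.

On z = 0, (curl F)_z = 30.

Convert to polar (x = r cos θ, y = r sin θ, dA = r dr dθ); the integrand becomes 30, so

    ∬_D (curl F)_z dA = ∫_0^{2π} ∫_0^{7} (30) · r dr dθ.

Inner (r from 0 to 7): 735.
Outer (θ from 0 to 2π): 1470π.

Therefore ∮_C F · dr = 1470π.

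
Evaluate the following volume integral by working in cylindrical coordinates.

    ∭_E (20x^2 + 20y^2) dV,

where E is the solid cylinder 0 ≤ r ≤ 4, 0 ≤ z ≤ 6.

In cylindrical coordinates, x = r cos(θ), y = r sin(θ), z = z, and dV = r dr dθ dz.

The integrand becomes 20r^2, so

    ∭_E (20x^2 + 20y^2) dV = ∫_{0}^{2π} ∫_{0}^{4} ∫_{0}^{6} (20r^2) · r dz dr dθ.

Inner (z): 120r^3.
Middle (r from 0 to 4): 7680.
Outer (θ): 15360π.

Therefore the triple integral equals 15360π.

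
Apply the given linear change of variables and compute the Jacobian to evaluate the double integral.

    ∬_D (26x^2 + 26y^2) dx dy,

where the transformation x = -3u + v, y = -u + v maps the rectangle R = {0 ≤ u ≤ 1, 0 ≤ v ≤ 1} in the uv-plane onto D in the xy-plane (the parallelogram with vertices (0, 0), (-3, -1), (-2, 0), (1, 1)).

Compute the Jacobian determinant of (x, y) with respect to (u, v):

    ∂(x,y)/∂(u,v) = | -3  1 | = (-3)(1) - (1)(-1) = -2.
                   | -1  1 |

Its absolute value is |J| = 2 (the area scaling factor).

Substituting x = -3u + v, y = -u + v into the integrand,

    26x^2 + 26y^2 → 260u^2 - 208u v + 52v^2,

so the integral becomes

    ∬_R (260u^2 - 208u v + 52v^2) · |J| du dv = ∫_0^1 ∫_0^1 (520u^2 - 416u v + 104v^2) dv du.

Inner (v): 520u^2 - 208u + 104/3.
Outer (u): 104.

Therefore ∬_D (26x^2 + 26y^2) dx dy = 104.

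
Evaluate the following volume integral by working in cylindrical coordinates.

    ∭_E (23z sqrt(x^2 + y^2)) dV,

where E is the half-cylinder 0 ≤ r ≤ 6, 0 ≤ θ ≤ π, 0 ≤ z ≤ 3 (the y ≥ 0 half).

In cylindrical coordinates, x = r cos(θ), y = r sin(θ), z = z, and dV = r dr dθ dz.

The integrand becomes 23r z, so

    ∭_E (23z sqrt(x^2 + y^2)) dV = ∫_{0}^{π} ∫_{0}^{6} ∫_{0}^{3} (23r z) · r dz dr dθ.

Inner (z): 207r^2/2.
Middle (r from 0 to 6): 7452.
Outer (θ): 7452π.

Therefore the triple integral equals 7452π.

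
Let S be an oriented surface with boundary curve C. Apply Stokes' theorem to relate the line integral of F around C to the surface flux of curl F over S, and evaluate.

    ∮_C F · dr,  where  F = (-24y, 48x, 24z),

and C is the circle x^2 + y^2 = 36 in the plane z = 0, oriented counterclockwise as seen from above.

Let S be the flat disk x^2 + y^2 ≤ 36 in the plane z = 0, with upward unit normal n̂ = ẑ. By Stokes' theorem,

    ∮_C F · dr = ∬_S (∇ × F) · n̂ dS = ∬_D (curl F)_z dA,

where D is the disk x^2 + y^2 ≤ 36.

Compute the curl of F = (-24y, 48x, 24z):
    (∇ × F)_x = ∂F_z/∂y - ∂F_y/∂z = 0,
    (∇ × F)_y = ∂F_x/∂z - ∂F_z/∂x = 0,
    (∇ × F)_z = ∂F_y/∂x - ∂F_x/∂y = 72.

On z = 0, (curl F)_z = 72.

Convert to polar (x = r cos θ, y = r sin θ, dA = r dr dθ); the integrand becomes 72, so

    ∬_D (curl F)_z dA = ∫_0^{2π} ∫_0^{6} (72) · r dr dθ.

Inner (r from 0 to 6): 1296.
Outer (θ from 0 to 2π): 2592π.

Therefore ∮_C F · dr = 2592π.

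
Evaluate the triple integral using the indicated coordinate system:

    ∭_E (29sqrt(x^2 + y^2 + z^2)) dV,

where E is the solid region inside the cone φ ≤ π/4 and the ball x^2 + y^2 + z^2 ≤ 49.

In spherical coordinates, x = ρ sin(φ) cos(θ), y = ρ sin(φ) sin(θ), z = ρ cos(φ), and dV = ρ^2 sin(φ) dρ dφ dθ.

The integrand becomes 29ρ, so

    ∭_E (29sqrt(x^2 + y^2 + z^2)) dV = ∫_{0}^{2π} ∫_{0}^{π/4} ∫_{0}^{7} (29ρ) · ρ^2 sin(φ) dρ dφ dθ.

Inner (ρ): 69629sin(φ)/4.
Middle (φ): 69629/4 - 69629sqrt(2)/8.
Outer (θ): 69629π (2 - sqrt(2))/4.

Therefore the triple integral equals 69629π (2 - sqrt(2))/4.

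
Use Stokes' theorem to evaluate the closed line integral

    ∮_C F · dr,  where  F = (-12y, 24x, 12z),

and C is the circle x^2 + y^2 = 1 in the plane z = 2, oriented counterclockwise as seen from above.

Let S be the flat disk x^2 + y^2 ≤ 1 in the plane z = 2, with upward unit normal n̂ = ẑ. By Stokes' theorem,

    ∮_C F · dr = ∬_S (∇ × F) · n̂ dS = ∬_D (curl F)_z dA,

where D is the disk x^2 + y^2 ≤ 1.

Compute the curl of F = (-12y, 24x, 12z):
    (∇ × F)_x = ∂F_z/∂y - ∂F_y/∂z = 0,
    (∇ × F)_y = ∂F_x/∂z - ∂F_z/∂x = 0,
    (∇ × F)_z = ∂F_y/∂x - ∂F_x/∂y = 36.

On z = 2, (curl F)_z = 36.

Convert to polar (x = r cos θ, y = r sin θ, dA = r dr dθ); the integrand becomes 36, so

    ∬_D (curl F)_z dA = ∫_0^{2π} ∫_0^{1} (36) · r dr dθ.

Inner (r from 0 to 1): 18.
Outer (θ from 0 to 2π): 36π.

Therefore ∮_C F · dr = 36π.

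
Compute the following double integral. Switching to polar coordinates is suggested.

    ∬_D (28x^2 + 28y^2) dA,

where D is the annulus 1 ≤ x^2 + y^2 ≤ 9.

The region D is 1 ≤ r ≤ 3, 0 ≤ θ ≤ 2π in polar coordinates, where x = r cos(θ), y = r sin(θ), and dA = r dr dθ.

Under the substitution, the integrand becomes 28r^2, so

    ∬_D (28x^2 + 28y^2) dA = ∫_{0}^{2π} ∫_{1}^{3} (28r^2) · r dr dθ.

Inner integral (in r): ∫_{1}^{3} (28r^2) · r dr = 560.

Outer integral (in θ): ∫_{0}^{2π} (560) dθ = 1120π.

Therefore ∬_D (28x^2 + 28y^2) dA = 1120π.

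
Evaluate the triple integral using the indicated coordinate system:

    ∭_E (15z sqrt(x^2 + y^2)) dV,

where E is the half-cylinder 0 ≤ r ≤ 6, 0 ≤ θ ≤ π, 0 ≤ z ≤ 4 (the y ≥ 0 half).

In cylindrical coordinates, x = r cos(θ), y = r sin(θ), z = z, and dV = r dr dθ dz.

The integrand becomes 15r z, so

    ∭_E (15z sqrt(x^2 + y^2)) dV = ∫_{0}^{π} ∫_{0}^{6} ∫_{0}^{4} (15r z) · r dz dr dθ.

Inner (z): 120r^2.
Middle (r from 0 to 6): 8640.
Outer (θ): 8640π.

Therefore the triple integral equals 8640π.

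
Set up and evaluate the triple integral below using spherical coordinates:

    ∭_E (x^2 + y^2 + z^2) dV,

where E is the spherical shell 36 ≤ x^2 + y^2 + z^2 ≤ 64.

In spherical coordinates, x = ρ sin(φ) cos(θ), y = ρ sin(φ) sin(θ), z = ρ cos(φ), and dV = ρ^2 sin(φ) dρ dφ dθ.

The integrand becomes ρ^2, so

    ∭_E (x^2 + y^2 + z^2) dV = ∫_{0}^{2π} ∫_{0}^{π} ∫_{6}^{8} (ρ^2) · ρ^2 sin(φ) dρ dφ dθ.

Inner (ρ): 24992sin(φ)/5.
Middle (φ): 49984/5.
Outer (θ): 99968π/5.

Therefore the triple integral equals 99968π/5.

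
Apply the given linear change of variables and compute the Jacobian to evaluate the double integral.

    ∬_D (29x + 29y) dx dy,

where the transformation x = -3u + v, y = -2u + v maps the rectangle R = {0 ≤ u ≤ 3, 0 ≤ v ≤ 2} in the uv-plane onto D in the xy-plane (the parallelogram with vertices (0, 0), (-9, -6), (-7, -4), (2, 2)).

Compute the Jacobian determinant of (x, y) with respect to (u, v):

    ∂(x,y)/∂(u,v) = | -3  1 | = (-3)(1) - (1)(-2) = -1.
                   | -2  1 |

Its absolute value is |J| = 1 (the area scaling factor).

Substituting x = -3u + v, y = -2u + v into the integrand,

    29x + 29y → -145u + 58v,

so the integral becomes

    ∬_R (-145u + 58v) · |J| du dv = ∫_0^3 ∫_0^2 (-145u + 58v) dv du.

Inner (v): 116 - 290u.
Outer (u): -957.

Therefore ∬_D (29x + 29y) dx dy = -957.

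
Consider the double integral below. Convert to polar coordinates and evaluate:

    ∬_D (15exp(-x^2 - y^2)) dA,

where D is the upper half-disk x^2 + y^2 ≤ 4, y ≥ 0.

The region D is 0 ≤ r ≤ 2, 0 ≤ θ ≤ π in polar coordinates, where x = r cos(θ), y = r sin(θ), and dA = r dr dθ.

Under the substitution, the integrand becomes 15exp(-r^2), so

    ∬_D (15exp(-x^2 - y^2)) dA = ∫_{0}^{π} ∫_{0}^{2} (15exp(-r^2)) · r dr dθ.

Inner integral (in r): ∫_{0}^{2} (15exp(-r^2)) · r dr = 15/2 - 15exp(-4)/2.

Outer integral (in θ): ∫_{0}^{π} (15/2 - 15exp(-4)/2) dθ = -15π (1 - exp(4))exp(-4)/2.

Therefore ∬_D (15exp(-x^2 - y^2)) dA = -15π (1 - exp(4))exp(-4)/2.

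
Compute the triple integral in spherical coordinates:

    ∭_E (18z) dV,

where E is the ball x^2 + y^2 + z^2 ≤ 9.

In spherical coordinates, x = ρ sin(φ) cos(θ), y = ρ sin(φ) sin(θ), z = ρ cos(φ), and dV = ρ^2 sin(φ) dρ dφ dθ.

The integrand becomes 18ρ cos(φ), so

    ∭_E (18z) dV = ∫_{0}^{2π} ∫_{0}^{π} ∫_{0}^{3} (18ρ cos(φ)) · ρ^2 sin(φ) dρ dφ dθ.

Inner (ρ): 729sin(2φ)/4.
Middle (φ): 0.
Outer (θ): 0.

Therefore the triple integral equals 0.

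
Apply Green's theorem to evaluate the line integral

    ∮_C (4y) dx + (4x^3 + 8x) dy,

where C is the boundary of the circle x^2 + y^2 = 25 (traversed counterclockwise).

Green's theorem converts the closed line integral into a double integral over the enclosed region D:

    ∮_C P dx + Q dy = ∬_D (∂Q/∂x - ∂P/∂y) dA.

Here P = 4y, Q = 4x^3 + 8x, so

    ∂Q/∂x = 12x^2 + 8,    ∂P/∂y = 4,
    ∂Q/∂x - ∂P/∂y = 12x^2 + 4.

D is the region x^2 + y^2 ≤ 25. Evaluating the double integral:

In polar coordinates (x = r cos θ, y = r sin θ, dA = r dr dθ) the integrand becomes 12r^2cos(θ)^2 + 4, so

    ∬_D (12x^2 + 4) dA = ∫_0^{2π} ∫_0^{5} (12r^2cos(θ)^2 + 4) · r dr dθ.

Inner (r from 0 to 5): 1875cos(θ)^2 + 50.
Outer (θ from 0 to 2π): 1975π.

Therefore ∮_C P dx + Q dy = 1975π.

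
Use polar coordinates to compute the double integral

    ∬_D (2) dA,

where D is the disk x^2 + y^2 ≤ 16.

The region D is 0 ≤ r ≤ 4, 0 ≤ θ ≤ 2π in polar coordinates, where x = r cos(θ), y = r sin(θ), and dA = r dr dθ.

Under the substitution, the integrand becomes 2, so

    ∬_D (2) dA = ∫_{0}^{2π} ∫_{0}^{4} (2) · r dr dθ.

Inner integral (in r): ∫_{0}^{4} (2) · r dr = 16.

Outer integral (in θ): ∫_{0}^{2π} (16) dθ = 32π.

Therefore ∬_D (2) dA = 32π.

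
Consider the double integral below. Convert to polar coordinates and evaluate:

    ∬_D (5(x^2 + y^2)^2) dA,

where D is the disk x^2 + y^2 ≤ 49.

The region D is 0 ≤ r ≤ 7, 0 ≤ θ ≤ 2π in polar coordinates, where x = r cos(θ), y = r sin(θ), and dA = r dr dθ.

Under the substitution, the integrand becomes 5r^4, so

    ∬_D (5(x^2 + y^2)^2) dA = ∫_{0}^{2π} ∫_{0}^{7} (5r^4) · r dr dθ.

Inner integral (in r): ∫_{0}^{7} (5r^4) · r dr = 588245/6.

Outer integral (in θ): ∫_{0}^{2π} (588245/6) dθ = 588245π/3.

Therefore ∬_D (5(x^2 + y^2)^2) dA = 588245π/3.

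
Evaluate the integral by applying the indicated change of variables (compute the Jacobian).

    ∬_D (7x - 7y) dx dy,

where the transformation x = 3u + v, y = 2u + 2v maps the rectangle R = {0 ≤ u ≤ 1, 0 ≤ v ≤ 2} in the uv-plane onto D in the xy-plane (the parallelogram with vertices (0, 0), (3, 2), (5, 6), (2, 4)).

Compute the Jacobian determinant of (x, y) with respect to (u, v):

    ∂(x,y)/∂(u,v) = | 3  1 | = (3)(2) - (1)(2) = 4.
                   | 2  2 |

Its absolute value is |J| = 4 (the area scaling factor).

Substituting x = 3u + v, y = 2u + 2v into the integrand,

    7x - 7y → 7u - 7v,

so the integral becomes

    ∬_R (7u - 7v) · |J| du dv = ∫_0^1 ∫_0^2 (28u - 28v) dv du.

Inner (v): 56u - 56.
Outer (u): -28.

Therefore ∬_D (7x - 7y) dx dy = -28.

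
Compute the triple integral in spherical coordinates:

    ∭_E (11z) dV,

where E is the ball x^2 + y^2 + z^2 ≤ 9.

In spherical coordinates, x = ρ sin(φ) cos(θ), y = ρ sin(φ) sin(θ), z = ρ cos(φ), and dV = ρ^2 sin(φ) dρ dφ dθ.

The integrand becomes 11ρ cos(φ), so

    ∭_E (11z) dV = ∫_{0}^{2π} ∫_{0}^{π} ∫_{0}^{3} (11ρ cos(φ)) · ρ^2 sin(φ) dρ dφ dθ.

Inner (ρ): 891sin(2φ)/8.
Middle (φ): 0.
Outer (θ): 0.

Therefore the triple integral equals 0.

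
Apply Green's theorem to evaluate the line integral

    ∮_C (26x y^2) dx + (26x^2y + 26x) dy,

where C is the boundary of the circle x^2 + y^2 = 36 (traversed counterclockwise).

Green's theorem converts the closed line integral into a double integral over the enclosed region D:

    ∮_C P dx + Q dy = ∬_D (∂Q/∂x - ∂P/∂y) dA.

Here P = 26x y^2, Q = 26x^2y + 26x, so

    ∂Q/∂x = 52x y + 26,    ∂P/∂y = 52x y,
    ∂Q/∂x - ∂P/∂y = 26.

D is the region x^2 + y^2 ≤ 36. Evaluating the double integral:

In polar coordinates (x = r cos θ, y = r sin θ, dA = r dr dθ) the integrand becomes 26, so

    ∬_D (26) dA = ∫_0^{2π} ∫_0^{6} (26) · r dr dθ.

Inner (r from 0 to 6): 468.
Outer (θ from 0 to 2π): 936π.

Therefore ∮_C P dx + Q dy = 936π.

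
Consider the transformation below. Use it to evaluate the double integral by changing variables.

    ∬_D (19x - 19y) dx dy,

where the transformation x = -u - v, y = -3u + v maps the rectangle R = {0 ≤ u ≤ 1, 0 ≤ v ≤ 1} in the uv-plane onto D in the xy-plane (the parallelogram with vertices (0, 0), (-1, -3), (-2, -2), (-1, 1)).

Compute the Jacobian determinant of (x, y) with respect to (u, v):

    ∂(x,y)/∂(u,v) = | -1  -1 | = (-1)(1) - (-1)(-3) = -4.
                   | -3  1 |

Its absolute value is |J| = 4 (the area scaling factor).

Substituting x = -u - v, y = -3u + v into the integrand,

    19x - 19y → 38u - 38v,

so the integral becomes

    ∬_R (38u - 38v) · |J| du dv = ∫_0^1 ∫_0^1 (152u - 152v) dv du.

Inner (v): 152u - 76.
Outer (u): 0.

Therefore ∬_D (19x - 19y) dx dy = 0.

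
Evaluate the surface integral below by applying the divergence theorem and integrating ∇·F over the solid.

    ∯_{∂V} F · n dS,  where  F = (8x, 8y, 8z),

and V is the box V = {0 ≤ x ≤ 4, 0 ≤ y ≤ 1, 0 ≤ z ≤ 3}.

By the divergence theorem,

    ∯_{∂V} F · n dS = ∭_V (∇ · F) dV.

Compute the divergence:
    ∇ · F = ∂F_x/∂x + ∂F_y/∂y + ∂F_z/∂z = 8 + 8 + 8 = 24.

V is a rectangular box, so dV = dx dy dz with 0 ≤ x ≤ 4, 0 ≤ y ≤ 1, 0 ≤ z ≤ 3.

Integrate (24) over V as an iterated integral:

    ∭_V (∇·F) dV = ∫_0^{4} ∫_0^{1} ∫_0^{3} (24) dz dy dx.

Inner (z from 0 to 3): 72.
Middle (y from 0 to 1): 72.
Outer (x from 0 to 4): 288.

Therefore ∯_{∂V} F · n dS = 288.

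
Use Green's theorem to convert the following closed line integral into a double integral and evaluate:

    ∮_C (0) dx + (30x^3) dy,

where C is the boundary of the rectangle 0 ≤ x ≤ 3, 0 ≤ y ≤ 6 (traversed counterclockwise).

Green's theorem converts the closed line integral into a double integral over the enclosed region D:

    ∮_C P dx + Q dy = ∬_D (∂Q/∂x - ∂P/∂y) dA.

Here P = 0, Q = 30x^3, so

    ∂Q/∂x = 90x^2,    ∂P/∂y = 0,
    ∂Q/∂x - ∂P/∂y = 90x^2.

D is the region 0 ≤ x ≤ 3, 0 ≤ y ≤ 6. Evaluating the double integral:

    ∬_D (90x^2) dA = ∫_0^{3} ∫_0^{6} (90x^2) dy dx.

Inner (y from 0 to 6): 540x^2.
Outer (x from 0 to 3): 4860.

Therefore ∮_C P dx + Q dy = 4860.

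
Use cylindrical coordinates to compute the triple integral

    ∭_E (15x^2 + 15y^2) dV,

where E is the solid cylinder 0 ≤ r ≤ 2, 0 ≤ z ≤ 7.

In cylindrical coordinates, x = r cos(θ), y = r sin(θ), z = z, and dV = r dr dθ dz.

The integrand becomes 15r^2, so

    ∭_E (15x^2 + 15y^2) dV = ∫_{0}^{2π} ∫_{0}^{2} ∫_{0}^{7} (15r^2) · r dz dr dθ.

Inner (z): 105r^3.
Middle (r from 0 to 2): 420.
Outer (θ): 840π.

Therefore the triple integral equals 840π.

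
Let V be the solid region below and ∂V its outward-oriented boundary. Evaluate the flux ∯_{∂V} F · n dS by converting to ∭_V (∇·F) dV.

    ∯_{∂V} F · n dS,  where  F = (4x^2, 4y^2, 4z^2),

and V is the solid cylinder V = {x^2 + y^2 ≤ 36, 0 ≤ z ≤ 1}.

By the divergence theorem,

    ∯_{∂V} F · n dS = ∭_V (∇ · F) dV.

Compute the divergence:
    ∇ · F = ∂F_x/∂x + ∂F_y/∂y + ∂F_z/∂z = 8x + 8y + 8z.

In cylindrical coordinates, x = r cos(θ), y = r sin(θ), z = z, dV = r dr dθ dz, with 0 ≤ r ≤ 6, 0 ≤ θ ≤ 2π, 0 ≤ z ≤ 1.

The integrand, after substitution and multiplying by the volume element, becomes (8sqrt(2)r sin(θ + π/4) + 8z) · r, so

    ∭_V (∇·F) dV = ∫_0^{2π} ∫_0^{6} ∫_0^{1} (8sqrt(2)r sin(θ + π/4) + 8z) · r dz dr dθ.

Inner (z from 0 to 1): 4r (2sqrt(2)r sin(θ + π/4) + 1).
Middle (r from 0 to 6): 576sqrt(2)sin(θ + π/4) + 72.
Outer (θ from 0 to 2π): 144π.

Therefore ∯_{∂V} F · n dS = 144π.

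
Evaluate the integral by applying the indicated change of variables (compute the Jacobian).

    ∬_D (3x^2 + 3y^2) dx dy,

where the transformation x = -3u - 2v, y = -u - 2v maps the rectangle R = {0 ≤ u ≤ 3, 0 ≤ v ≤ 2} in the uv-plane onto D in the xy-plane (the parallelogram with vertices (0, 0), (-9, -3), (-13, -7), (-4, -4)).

Compute the Jacobian determinant of (x, y) with respect to (u, v):

    ∂(x,y)/∂(u,v) = | -3  -2 | = (-3)(-2) - (-2)(-1) = 4.
                   | -1  -2 |

Its absolute value is |J| = 4 (the area scaling factor).

Substituting x = -3u - 2v, y = -u - 2v into the integrand,

    3x^2 + 3y^2 → 30u^2 + 48u v + 24v^2,

so the integral becomes

    ∬_R (30u^2 + 48u v + 24v^2) · |J| du dv = ∫_0^3 ∫_0^2 (120u^2 + 192u v + 96v^2) dv du.

Inner (v): 240u^2 + 384u + 256.
Outer (u): 4656.

Therefore ∬_D (3x^2 + 3y^2) dx dy = 4656.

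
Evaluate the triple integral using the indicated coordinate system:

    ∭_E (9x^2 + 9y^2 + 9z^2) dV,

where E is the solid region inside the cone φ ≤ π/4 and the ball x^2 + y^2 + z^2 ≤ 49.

In spherical coordinates, x = ρ sin(φ) cos(θ), y = ρ sin(φ) sin(θ), z = ρ cos(φ), and dV = ρ^2 sin(φ) dρ dφ dθ.

The integrand becomes 9ρ^2, so

    ∭_E (9x^2 + 9y^2 + 9z^2) dV = ∫_{0}^{2π} ∫_{0}^{π/4} ∫_{0}^{7} (9ρ^2) · ρ^2 sin(φ) dρ dφ dθ.

Inner (ρ): 151263sin(φ)/5.
Middle (φ): 151263/5 - 151263sqrt(2)/10.
Outer (θ): 151263π (2 - sqrt(2))/5.

Therefore the triple integral equals 151263π (2 - sqrt(2))/5.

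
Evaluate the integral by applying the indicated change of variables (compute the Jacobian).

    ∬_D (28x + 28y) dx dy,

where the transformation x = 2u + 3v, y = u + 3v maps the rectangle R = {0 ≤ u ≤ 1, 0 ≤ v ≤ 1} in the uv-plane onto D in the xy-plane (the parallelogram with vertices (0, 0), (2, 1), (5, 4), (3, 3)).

Compute the Jacobian determinant of (x, y) with respect to (u, v):

    ∂(x,y)/∂(u,v) = | 2  3 | = (2)(3) - (3)(1) = 3.
                   | 1  3 |

Its absolute value is |J| = 3 (the area scaling factor).

Substituting x = 2u + 3v, y = u + 3v into the integrand,

    28x + 28y → 84u + 168v,

so the integral becomes

    ∬_R (84u + 168v) · |J| du dv = ∫_0^1 ∫_0^1 (252u + 504v) dv du.

Inner (v): 252u + 252.
Outer (u): 378.

Therefore ∬_D (28x + 28y) dx dy = 378.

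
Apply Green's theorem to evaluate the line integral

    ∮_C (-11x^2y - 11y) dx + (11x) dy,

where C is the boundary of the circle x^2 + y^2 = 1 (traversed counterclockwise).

Green's theorem converts the closed line integral into a double integral over the enclosed region D:

    ∮_C P dx + Q dy = ∬_D (∂Q/∂x - ∂P/∂y) dA.

Here P = -11x^2y - 11y, Q = 11x, so

    ∂Q/∂x = 11,    ∂P/∂y = -11x^2 - 11,
    ∂Q/∂x - ∂P/∂y = 11x^2 + 22.

D is the region x^2 + y^2 ≤ 1. Evaluating the double integral:

In polar coordinates (x = r cos θ, y = r sin θ, dA = r dr dθ) the integrand becomes 11r^2cos(θ)^2 + 22, so

    ∬_D (11x^2 + 22) dA = ∫_0^{2π} ∫_0^{1} (11r^2cos(θ)^2 + 22) · r dr dθ.

Inner (r from 0 to 1): 11cos(θ)^2/4 + 11.
Outer (θ from 0 to 2π): 99π/4.

Therefore ∮_C P dx + Q dy = 99π/4.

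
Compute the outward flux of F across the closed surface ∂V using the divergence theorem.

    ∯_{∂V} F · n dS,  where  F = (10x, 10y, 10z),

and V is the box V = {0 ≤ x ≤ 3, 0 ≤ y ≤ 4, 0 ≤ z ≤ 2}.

By the divergence theorem,

    ∯_{∂V} F · n dS = ∭_V (∇ · F) dV.

Compute the divergence:
    ∇ · F = ∂F_x/∂x + ∂F_y/∂y + ∂F_z/∂z = 10 + 10 + 10 = 30.

V is a rectangular box, so dV = dx dy dz with 0 ≤ x ≤ 3, 0 ≤ y ≤ 4, 0 ≤ z ≤ 2.

Integrate (30) over V as an iterated integral:

    ∭_V (∇·F) dV = ∫_0^{3} ∫_0^{4} ∫_0^{2} (30) dz dy dx.

Inner (z from 0 to 2): 60.
Middle (y from 0 to 4): 240.
Outer (x from 0 to 3): 720.

Therefore ∯_{∂V} F · n dS = 720.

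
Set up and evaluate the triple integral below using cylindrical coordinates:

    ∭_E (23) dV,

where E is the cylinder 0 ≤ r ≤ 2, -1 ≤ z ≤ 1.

In cylindrical coordinates, x = r cos(θ), y = r sin(θ), z = z, and dV = r dr dθ dz.

The integrand becomes 23, so

    ∭_E (23) dV = ∫_{0}^{2π} ∫_{0}^{2} ∫_{-1}^{1} (23) · r dz dr dθ.

Inner (z): 46r.
Middle (r from 0 to 2): 92.
Outer (θ): 184π.

Therefore the triple integral equals 184π.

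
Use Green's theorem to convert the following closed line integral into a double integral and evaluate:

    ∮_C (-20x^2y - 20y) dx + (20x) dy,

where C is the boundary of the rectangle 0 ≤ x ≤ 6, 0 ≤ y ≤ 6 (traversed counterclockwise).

Green's theorem converts the closed line integral into a double integral over the enclosed region D:

    ∮_C P dx + Q dy = ∬_D (∂Q/∂x - ∂P/∂y) dA.

Here P = -20x^2y - 20y, Q = 20x, so

    ∂Q/∂x = 20,    ∂P/∂y = -20x^2 - 20,
    ∂Q/∂x - ∂P/∂y = 20x^2 + 40.

D is the region 0 ≤ x ≤ 6, 0 ≤ y ≤ 6. Evaluating the double integral:

    ∬_D (20x^2 + 40) dA = ∫_0^{6} ∫_0^{6} (20x^2 + 40) dy dx.

Inner (y from 0 to 6): 120x^2 + 240.
Outer (x from 0 to 6): 10080.

Therefore ∮_C P dx + Q dy = 10080.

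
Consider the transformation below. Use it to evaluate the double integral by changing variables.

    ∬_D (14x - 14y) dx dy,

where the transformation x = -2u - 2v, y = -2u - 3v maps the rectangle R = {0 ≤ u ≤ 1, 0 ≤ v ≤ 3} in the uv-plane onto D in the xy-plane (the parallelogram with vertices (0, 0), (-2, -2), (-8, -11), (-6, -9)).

Compute the Jacobian determinant of (x, y) with respect to (u, v):

    ∂(x,y)/∂(u,v) = | -2  -2 | = (-2)(-3) - (-2)(-2) = 2.
                   | -2  -3 |

Its absolute value is |J| = 2 (the area scaling factor).

Substituting x = -2u - 2v, y = -2u - 3v into the integrand,

    14x - 14y → 14v,

so the integral becomes

    ∬_R (14v) · |J| du dv = ∫_0^1 ∫_0^3 (28v) dv du.

Inner (v): 126.
Outer (u): 126.

Therefore ∬_D (14x - 14y) dx dy = 126.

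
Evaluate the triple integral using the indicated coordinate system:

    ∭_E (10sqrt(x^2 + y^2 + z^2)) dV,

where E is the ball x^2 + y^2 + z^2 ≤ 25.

In spherical coordinates, x = ρ sin(φ) cos(θ), y = ρ sin(φ) sin(θ), z = ρ cos(φ), and dV = ρ^2 sin(φ) dρ dφ dθ.

The integrand becomes 10ρ, so

    ∭_E (10sqrt(x^2 + y^2 + z^2)) dV = ∫_{0}^{2π} ∫_{0}^{π} ∫_{0}^{5} (10ρ) · ρ^2 sin(φ) dρ dφ dθ.

Inner (ρ): 3125sin(φ)/2.
Middle (φ): 3125.
Outer (θ): 6250π.

Therefore the triple integral equals 6250π.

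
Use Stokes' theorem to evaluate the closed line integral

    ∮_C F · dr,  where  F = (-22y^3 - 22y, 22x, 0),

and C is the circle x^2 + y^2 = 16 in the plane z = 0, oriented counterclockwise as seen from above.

Let S be the flat disk x^2 + y^2 ≤ 16 in the plane z = 0, with upward unit normal n̂ = ẑ. By Stokes' theorem,

    ∮_C F · dr = ∬_S (∇ × F) · n̂ dS = ∬_D (curl F)_z dA,

where D is the disk x^2 + y^2 ≤ 16.

Compute the curl of F = (-22y^3 - 22y, 22x, 0):
    (∇ × F)_x = ∂F_z/∂y - ∂F_y/∂z = 0,
    (∇ × F)_y = ∂F_x/∂z - ∂F_z/∂x = 0,
    (∇ × F)_z = ∂F_y/∂x - ∂F_x/∂y = 66y^2 + 44.

On z = 0, (curl F)_z = 66y^2 + 44.

Convert to polar (x = r cos θ, y = r sin θ, dA = r dr dθ); the integrand becomes 66r^2sin(θ)^2 + 44, so

    ∬_D (curl F)_z dA = ∫_0^{2π} ∫_0^{4} (66r^2sin(θ)^2 + 44) · r dr dθ.

Inner (r from 0 to 4): 4224sin(θ)^2 + 352.
Outer (θ from 0 to 2π): 4928π.

Therefore ∮_C F · dr = 4928π.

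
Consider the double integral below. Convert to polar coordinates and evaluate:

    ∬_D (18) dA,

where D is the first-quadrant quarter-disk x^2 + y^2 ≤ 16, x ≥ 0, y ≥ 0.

The region D is 0 ≤ r ≤ 4, 0 ≤ θ ≤ π/2 in polar coordinates, where x = r cos(θ), y = r sin(θ), and dA = r dr dθ.

Under the substitution, the integrand becomes 18, so

    ∬_D (18) dA = ∫_{0}^{π/2} ∫_{0}^{4} (18) · r dr dθ.

Inner integral (in r): ∫_{0}^{4} (18) · r dr = 144.

Outer integral (in θ): ∫_{0}^{π/2} (144) dθ = 72π.

Therefore ∬_D (18) dA = 72π.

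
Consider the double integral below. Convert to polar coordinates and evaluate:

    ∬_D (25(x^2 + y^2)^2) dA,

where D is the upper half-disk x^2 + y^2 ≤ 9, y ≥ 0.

The region D is 0 ≤ r ≤ 3, 0 ≤ θ ≤ π in polar coordinates, where x = r cos(θ), y = r sin(θ), and dA = r dr dθ.

Under the substitution, the integrand becomes 25r^4, so

    ∬_D (25(x^2 + y^2)^2) dA = ∫_{0}^{π} ∫_{0}^{3} (25r^4) · r dr dθ.

Inner integral (in r): ∫_{0}^{3} (25r^4) · r dr = 6075/2.

Outer integral (in θ): ∫_{0}^{π} (6075/2) dθ = 6075π/2.

Therefore ∬_D (25(x^2 + y^2)^2) dA = 6075π/2.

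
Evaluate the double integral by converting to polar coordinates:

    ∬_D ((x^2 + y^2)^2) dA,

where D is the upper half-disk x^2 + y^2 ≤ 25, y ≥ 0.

The region D is 0 ≤ r ≤ 5, 0 ≤ θ ≤ π in polar coordinates, where x = r cos(θ), y = r sin(θ), and dA = r dr dθ.

Under the substitution, the integrand becomes r^4, so

    ∬_D ((x^2 + y^2)^2) dA = ∫_{0}^{π} ∫_{0}^{5} (r^4) · r dr dθ.

Inner integral (in r): ∫_{0}^{5} (r^4) · r dr = 15625/6.

Outer integral (in θ): ∫_{0}^{π} (15625/6) dθ = 15625π/6.

Therefore ∬_D ((x^2 + y^2)^2) dA = 15625π/6.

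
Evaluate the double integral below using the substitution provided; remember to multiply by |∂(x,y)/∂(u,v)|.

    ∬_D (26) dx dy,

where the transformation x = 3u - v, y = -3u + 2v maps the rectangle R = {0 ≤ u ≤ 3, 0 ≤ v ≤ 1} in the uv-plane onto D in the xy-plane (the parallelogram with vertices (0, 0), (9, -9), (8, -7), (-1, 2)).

Compute the Jacobian determinant of (x, y) with respect to (u, v):

    ∂(x,y)/∂(u,v) = | 3  -1 | = (3)(2) - (-1)(-3) = 3.
                   | -3  2 |

Its absolute value is |J| = 3 (the area scaling factor).

Substituting x = 3u - v, y = -3u + 2v into the integrand,

    26 → 26,

so the integral becomes

    ∬_R (26) · |J| du dv = ∫_0^3 ∫_0^1 (78) dv du.

Inner (v): 78.
Outer (u): 234.

Therefore ∬_D (26) dx dy = 234.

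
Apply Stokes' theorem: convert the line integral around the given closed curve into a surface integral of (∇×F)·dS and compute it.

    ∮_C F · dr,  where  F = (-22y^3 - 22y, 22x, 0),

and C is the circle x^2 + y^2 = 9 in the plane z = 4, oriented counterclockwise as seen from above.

Let S be the flat disk x^2 + y^2 ≤ 9 in the plane z = 4, with upward unit normal n̂ = ẑ. By Stokes' theorem,

    ∮_C F · dr = ∬_S (∇ × F) · n̂ dS = ∬_D (curl F)_z dA,

where D is the disk x^2 + y^2 ≤ 9.

Compute the curl of F = (-22y^3 - 22y, 22x, 0):
    (∇ × F)_x = ∂F_z/∂y - ∂F_y/∂z = 0,
    (∇ × F)_y = ∂F_x/∂z - ∂F_z/∂x = 0,
    (∇ × F)_z = ∂F_y/∂x - ∂F_x/∂y = 66y^2 + 44.

On z = 4, (curl F)_z = 66y^2 + 44.

Convert to polar (x = r cos θ, y = r sin θ, dA = r dr dθ); the integrand becomes 66r^2sin(θ)^2 + 44, so

    ∬_D (curl F)_z dA = ∫_0^{2π} ∫_0^{3} (66r^2sin(θ)^2 + 44) · r dr dθ.

Inner (r from 0 to 3): 2673sin(θ)^2/2 + 198.
Outer (θ from 0 to 2π): 3465π/2.

Therefore ∮_C F · dr = 3465π/2.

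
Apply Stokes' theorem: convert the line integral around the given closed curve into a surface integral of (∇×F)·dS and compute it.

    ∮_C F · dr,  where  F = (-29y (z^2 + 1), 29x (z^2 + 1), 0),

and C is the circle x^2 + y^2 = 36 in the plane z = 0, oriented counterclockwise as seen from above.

Let S be the flat disk x^2 + y^2 ≤ 36 in the plane z = 0, with upward unit normal n̂ = ẑ. By Stokes' theorem,

    ∮_C F · dr = ∬_S (∇ × F) · n̂ dS = ∬_D (curl F)_z dA,

where D is the disk x^2 + y^2 ≤ 36.

Compute the curl of F = (-29y (z^2 + 1), 29x (z^2 + 1), 0):
    (∇ × F)_x = ∂F_z/∂y - ∂F_y/∂z = -58x z,
    (∇ × F)_y = ∂F_x/∂z - ∂F_z/∂x = -58y z,
    (∇ × F)_z = ∂F_y/∂x - ∂F_x/∂y = 58z^2 + 58.

On z = 0, (curl F)_z = 58.

Convert to polar (x = r cos θ, y = r sin θ, dA = r dr dθ); the integrand becomes 58, so

    ∬_D (curl F)_z dA = ∫_0^{2π} ∫_0^{6} (58) · r dr dθ.

Inner (r from 0 to 6): 1044.
Outer (θ from 0 to 2π): 2088π.

Therefore ∮_C F · dr = 2088π.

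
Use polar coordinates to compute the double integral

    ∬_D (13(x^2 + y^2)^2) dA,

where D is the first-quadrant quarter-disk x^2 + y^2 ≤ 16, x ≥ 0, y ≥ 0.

The region D is 0 ≤ r ≤ 4, 0 ≤ θ ≤ π/2 in polar coordinates, where x = r cos(θ), y = r sin(θ), and dA = r dr dθ.

Under the substitution, the integrand becomes 13r^4, so

    ∬_D (13(x^2 + y^2)^2) dA = ∫_{0}^{π/2} ∫_{0}^{4} (13r^4) · r dr dθ.

Inner integral (in r): ∫_{0}^{4} (13r^4) · r dr = 26624/3.

Outer integral (in θ): ∫_{0}^{π/2} (26624/3) dθ = 13312π/3.

Therefore ∬_D (13(x^2 + y^2)^2) dA = 13312π/3.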